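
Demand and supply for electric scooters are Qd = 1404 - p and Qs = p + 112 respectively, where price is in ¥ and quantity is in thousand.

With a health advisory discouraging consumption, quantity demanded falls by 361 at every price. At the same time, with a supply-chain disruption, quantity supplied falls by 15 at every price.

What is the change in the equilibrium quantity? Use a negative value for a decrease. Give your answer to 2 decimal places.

Solve the original market: 1404 - p = p + 112, hence p = 646 and Q = 758.
The shock moves the curves to Qd = 1043 - p and Qs = p + 97.
Setting them equal: 1043 - p = p + 97 → 946 = 2p, so p = 473 and Q = 570.
ΔQ = 570 − 758 = -188.00.

-188.00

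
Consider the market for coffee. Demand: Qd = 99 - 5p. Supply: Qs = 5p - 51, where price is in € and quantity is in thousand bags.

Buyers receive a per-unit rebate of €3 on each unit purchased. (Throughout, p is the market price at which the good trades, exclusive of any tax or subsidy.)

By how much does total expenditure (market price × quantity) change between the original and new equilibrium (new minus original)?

Before the shock: 99 - 5p = 5p - 51 ⇒ 150 = 10p ⇒ p = 15, Q = 24.
Since buyers' out-of-pocket price is the market price minus the rebate, the effective demand curve becomes Qd = 114 - 5p.
Equate the new curves: 114 - 5p = 5p - 51, giving 165 = 10p, p = 16.5, Q = 31.5.
Expenditure moves from 15×24 = 360 to 16.5×31.5 = 519.75; change = +159.75.

+159.75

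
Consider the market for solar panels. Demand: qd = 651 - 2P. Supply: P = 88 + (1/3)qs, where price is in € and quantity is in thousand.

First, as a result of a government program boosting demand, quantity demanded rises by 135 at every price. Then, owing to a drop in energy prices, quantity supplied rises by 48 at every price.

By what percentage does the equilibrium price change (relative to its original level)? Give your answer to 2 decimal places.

+9.51

Initially, 651 - 2P = 3P - 264, so 915 = 5P and P = 183, q = 285.
After the shift, demand is qd = 786 - 2P and supply is qs = 3P - 216.
Clearing the new market: 786 - 2P = 3P - 216, so P = 200.4 and q = 385.2.
%ΔP = (200.4 − 183) / 183 × 100 = +9.51%.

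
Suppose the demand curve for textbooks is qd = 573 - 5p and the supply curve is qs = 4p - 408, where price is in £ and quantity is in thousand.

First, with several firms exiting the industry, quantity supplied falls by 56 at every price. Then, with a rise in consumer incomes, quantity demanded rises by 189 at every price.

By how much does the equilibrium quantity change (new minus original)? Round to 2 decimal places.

Initially, 573 - 5p = 4p - 408, so 981 = 9p and p = 109, q = 28.
With the change applied: demand qd = 762 - 5p, supply qs = 4p - 464.
Equate the new curves: 762 - 5p = 4p - 464, giving 1226 = 9p, p = 1226/9 ≈ 136.2222, q = 728/9 ≈ 80.8889.
Δq = 80.8889 − 28 = +52.89.

+52.89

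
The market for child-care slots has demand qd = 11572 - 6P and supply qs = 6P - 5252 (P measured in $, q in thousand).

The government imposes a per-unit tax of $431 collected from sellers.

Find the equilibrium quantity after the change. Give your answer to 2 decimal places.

1867.00

Original equilibrium: 11572 - 6P = 6P - 5252 gives 16824 = 12P, so P = 1402 and q = 3160.
Since sellers keep the price net of the tax, the effective supply curve becomes qs = 6P - 7838.
New equilibrium: 11572 - 6P = 6P - 7838 ⇒ 19410 = 12P ⇒ P = 1617.5, q = 1867.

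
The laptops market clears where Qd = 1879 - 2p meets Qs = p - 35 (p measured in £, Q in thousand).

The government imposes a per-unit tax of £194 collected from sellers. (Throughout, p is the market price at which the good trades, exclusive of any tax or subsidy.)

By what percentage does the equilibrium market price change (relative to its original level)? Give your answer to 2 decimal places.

+10.14

Original equilibrium: 1879 - 2p = p - 35 gives 1914 = 3p, so p = 638 and Q = 603.
Since sellers keep the price net of the tax, the effective supply curve becomes Qs = p - 229.
New equilibrium: 1879 - 2p = p - 229 ⇒ 2108 = 3p ⇒ p = 2108/3 ≈ 702.6667, Q = 1421/3 ≈ 473.6667.
%Δp = (702.6667 − 638) / 638 × 100 = +10.14%.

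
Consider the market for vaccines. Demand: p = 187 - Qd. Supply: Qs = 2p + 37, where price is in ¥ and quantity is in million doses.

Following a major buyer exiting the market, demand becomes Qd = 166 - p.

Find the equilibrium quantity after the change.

123

Solve the original market: 187 - p = 2p + 37, hence p = 50 and Q = 137.
After the shift, demand is Qd = 166 - p and supply is Qs = 2p + 37.
Clearing the new market: 166 - p = 2p + 37, so p = 43 and Q = 123.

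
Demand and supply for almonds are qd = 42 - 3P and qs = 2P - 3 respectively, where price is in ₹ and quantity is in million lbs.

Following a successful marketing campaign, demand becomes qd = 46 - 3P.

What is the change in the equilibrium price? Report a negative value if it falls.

+0.8

Initially, 42 - 3P = 2P - 3, so 45 = 5P and P = 9, q = 15.
With the change applied: demand qd = 46 - 3P, supply qs = 2P - 3.
New equilibrium: 46 - 3P = 2P - 3 ⇒ 49 = 5P ⇒ P = 9.8, q = 16.6.
ΔP = 9.8 − 9 = +0.8.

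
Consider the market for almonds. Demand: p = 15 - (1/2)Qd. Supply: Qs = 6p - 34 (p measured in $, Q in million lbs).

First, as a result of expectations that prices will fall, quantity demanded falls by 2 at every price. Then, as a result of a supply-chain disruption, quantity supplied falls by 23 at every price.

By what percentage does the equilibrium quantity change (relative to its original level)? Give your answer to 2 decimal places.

Initially, 30 - 2p = 6p - 34, so 64 = 8p and p = 8, Q = 14.
After the shift, demand is Qd = 28 - 2p and supply is Qs = 6p - 57.
Clearing the new market: 28 - 2p = 6p - 57, so p = 10.625 and Q = 6.75.
%ΔQ = (6.75 − 14) / 14 × 100 = -51.79%.

-51.79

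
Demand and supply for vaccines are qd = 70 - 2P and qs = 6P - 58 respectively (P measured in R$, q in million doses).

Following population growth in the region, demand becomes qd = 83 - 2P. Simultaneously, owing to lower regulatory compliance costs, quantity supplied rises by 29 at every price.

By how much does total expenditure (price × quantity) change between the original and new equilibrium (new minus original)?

+162

Solve the original market: 70 - 2P = 6P - 58, hence P = 16 and q = 38.
After the shift, demand is qd = 83 - 2P and supply is qs = 6P - 29.
New equilibrium: 83 - 2P = 6P - 29 ⇒ 112 = 8P ⇒ P = 14, q = 55.
Expenditure moves from 16×38 = 608 to 14×55 = 770; change = +162.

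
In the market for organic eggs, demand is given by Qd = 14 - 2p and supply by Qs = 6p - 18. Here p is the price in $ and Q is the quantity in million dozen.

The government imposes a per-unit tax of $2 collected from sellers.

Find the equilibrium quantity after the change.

Solve the original market: 14 - 2p = 6p - 18, hence p = 4 and Q = 6.
Since sellers keep the price net of the tax, the effective supply curve becomes Qs = 6p - 30.
Setting them equal: 14 - 2p = 6p - 30 → 44 = 8p, so p = 5.5 and Q = 3.

3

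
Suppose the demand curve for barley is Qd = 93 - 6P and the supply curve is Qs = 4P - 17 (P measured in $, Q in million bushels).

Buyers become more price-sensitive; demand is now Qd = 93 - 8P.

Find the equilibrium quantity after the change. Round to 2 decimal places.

Original equilibrium: 93 - 6P = 4P - 17 gives 110 = 10P, so P = 11 and Q = 27.
The new curves are Qd = 93 - 8P (demand) and Qs = 4P - 17 (supply).
New equilibrium: 93 - 8P = 4P - 17 ⇒ 110 = 12P ⇒ P = 55/6 ≈ 9.1667, Q = 59/3 ≈ 19.6667.

19.67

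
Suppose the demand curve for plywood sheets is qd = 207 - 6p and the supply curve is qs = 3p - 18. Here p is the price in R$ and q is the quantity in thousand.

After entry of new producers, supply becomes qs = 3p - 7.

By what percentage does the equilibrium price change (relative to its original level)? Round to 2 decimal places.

-4.89

Solve the original market: 207 - 6p = 3p - 18, hence p = 25 and q = 57.
The shock moves the curves to qd = 207 - 6p and qs = 3p - 7.
New equilibrium: 207 - 6p = 3p - 7 ⇒ 214 = 9p ⇒ p = 214/9 ≈ 23.7778, q = 193/3 ≈ 64.3333.
%Δp = (23.7778 − 25) / 25 × 100 = -4.89%.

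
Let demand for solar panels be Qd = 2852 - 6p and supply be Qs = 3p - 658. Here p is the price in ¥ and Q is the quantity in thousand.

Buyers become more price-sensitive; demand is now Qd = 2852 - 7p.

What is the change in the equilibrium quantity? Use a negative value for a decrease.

Before the shock: 2852 - 6p = 3p - 658 ⇒ 3510 = 9p ⇒ p = 390, Q = 512.
The new curves are Qd = 2852 - 7p (demand) and Qs = 3p - 658 (supply).
Setting them equal: 2852 - 7p = 3p - 658 → 3510 = 10p, so p = 351 and Q = 395.
ΔQ = 395 − 512 = -117.

-117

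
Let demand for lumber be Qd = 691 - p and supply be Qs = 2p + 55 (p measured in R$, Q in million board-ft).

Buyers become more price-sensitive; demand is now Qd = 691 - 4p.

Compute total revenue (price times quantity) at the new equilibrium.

Initially, 691 - p = 2p + 55, so 636 = 3p and p = 212, Q = 479.
The shock moves the curves to Qd = 691 - 4p and Qs = 2p + 55.
New equilibrium: 691 - 4p = 2p + 55 ⇒ 636 = 6p ⇒ p = 106, Q = 267.
New expenditure = 106 × 267 = 28302.

28302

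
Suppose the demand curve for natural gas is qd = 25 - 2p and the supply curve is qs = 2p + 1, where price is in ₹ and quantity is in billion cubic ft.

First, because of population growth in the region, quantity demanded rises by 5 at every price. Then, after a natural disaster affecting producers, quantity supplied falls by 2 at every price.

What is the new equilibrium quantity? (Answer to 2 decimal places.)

14.50

Initially, 25 - 2p = 2p + 1, so 24 = 4p and p = 6, q = 13.
The new curves are qd = 30 - 2p (demand) and qs = 2p - 1 (supply).
Clearing the new market: 30 - 2p = 2p - 1, so p = 7.75 and q = 14.5.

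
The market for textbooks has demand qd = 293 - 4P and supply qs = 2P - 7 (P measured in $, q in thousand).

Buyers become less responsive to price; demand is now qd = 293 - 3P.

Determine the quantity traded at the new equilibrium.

Solve the original market: 293 - 4P = 2P - 7, hence P = 50 and q = 93.
The new curves are qd = 293 - 3P (demand) and qs = 2P - 7 (supply).
New equilibrium: 293 - 3P = 2P - 7 ⇒ 300 = 5P ⇒ P = 60, q = 113.

113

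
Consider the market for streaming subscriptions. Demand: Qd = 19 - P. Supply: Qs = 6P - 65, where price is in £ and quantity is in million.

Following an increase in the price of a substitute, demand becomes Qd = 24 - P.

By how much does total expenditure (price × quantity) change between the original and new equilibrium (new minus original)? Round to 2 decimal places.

+59.49

Solve the original market: 19 - P = 6P - 65, hence P = 12 and Q = 7.
The new curves are Qd = 24 - P (demand) and Qs = 6P - 65 (supply).
New equilibrium: 24 - P = 6P - 65 ⇒ 89 = 7P ⇒ P = 89/7 ≈ 12.7143, Q = 79/7 ≈ 11.2857.
Expenditure moves from 12×7 = 84 to 12.7143×11.2857 = 143.4898; change = +59.49.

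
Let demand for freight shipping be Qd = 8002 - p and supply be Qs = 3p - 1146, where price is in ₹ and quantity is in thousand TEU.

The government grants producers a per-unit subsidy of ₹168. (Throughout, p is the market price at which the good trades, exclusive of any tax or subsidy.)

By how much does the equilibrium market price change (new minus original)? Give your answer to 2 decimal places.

Initially, 8002 - p = 3p - 1146, so 9148 = 4p and p = 2287, Q = 5715.
Since sellers receive the price plus the subsidy, the effective supply curve becomes Qs = 3p - 642.
Setting them equal: 8002 - p = 3p - 642 → 8644 = 4p, so p = 2161 and Q = 5841.
Δp = 2161 − 2287 = -126.00.

-126.00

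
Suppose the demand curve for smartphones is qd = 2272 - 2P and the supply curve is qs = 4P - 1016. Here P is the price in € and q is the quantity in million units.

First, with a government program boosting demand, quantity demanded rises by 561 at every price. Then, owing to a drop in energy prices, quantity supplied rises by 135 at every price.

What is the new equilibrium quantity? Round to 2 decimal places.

1595.00

Before the shock: 2272 - 2P = 4P - 1016 ⇒ 3288 = 6P ⇒ P = 548, q = 1176.
After the shift, demand is qd = 2833 - 2P and supply is qs = 4P - 881.
Equate the new curves: 2833 - 2P = 4P - 881, giving 3714 = 6P, P = 619, q = 1595.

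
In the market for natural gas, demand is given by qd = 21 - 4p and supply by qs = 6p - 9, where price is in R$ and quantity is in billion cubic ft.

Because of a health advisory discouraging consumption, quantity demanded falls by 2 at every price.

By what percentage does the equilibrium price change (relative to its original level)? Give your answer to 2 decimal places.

Solve the original market: 21 - 4p = 6p - 9, hence p = 3 and q = 9.
After the shift, demand is qd = 19 - 4p and supply is qs = 6p - 9.
Equate the new curves: 19 - 4p = 6p - 9, giving 28 = 10p, p = 2.8, q = 7.8.
%Δp = (2.8 − 3) / 3 × 100 = -6.67%.

-6.67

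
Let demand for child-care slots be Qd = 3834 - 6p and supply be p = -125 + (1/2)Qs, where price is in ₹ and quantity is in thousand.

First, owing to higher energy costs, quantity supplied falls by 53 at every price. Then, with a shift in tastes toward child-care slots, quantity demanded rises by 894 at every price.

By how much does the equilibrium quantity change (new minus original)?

Original equilibrium: 3834 - 6p = 2p + 250 gives 3584 = 8p, so p = 448 and Q = 1146.
The new curves are Qd = 4728 - 6p (demand) and Qs = 2p + 197 (supply).
Equate the new curves: 4728 - 6p = 2p + 197, giving 4531 = 8p, p = 566.375, Q = 1329.75.
ΔQ = 1329.75 − 1146 = +183.75.

+183.75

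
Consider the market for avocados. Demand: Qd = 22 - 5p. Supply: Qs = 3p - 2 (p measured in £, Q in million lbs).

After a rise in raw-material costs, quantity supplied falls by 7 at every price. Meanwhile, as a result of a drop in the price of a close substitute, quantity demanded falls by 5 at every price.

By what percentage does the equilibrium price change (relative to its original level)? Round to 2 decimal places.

Original equilibrium: 22 - 5p = 3p - 2 gives 24 = 8p, so p = 3 and Q = 7.
The shock moves the curves to Qd = 17 - 5p and Qs = 3p - 9.
Clearing the new market: 17 - 5p = 3p - 9, so p = 3.25 and Q = 0.75.
%Δp = (3.25 − 3) / 3 × 100 = +8.33%.

+8.33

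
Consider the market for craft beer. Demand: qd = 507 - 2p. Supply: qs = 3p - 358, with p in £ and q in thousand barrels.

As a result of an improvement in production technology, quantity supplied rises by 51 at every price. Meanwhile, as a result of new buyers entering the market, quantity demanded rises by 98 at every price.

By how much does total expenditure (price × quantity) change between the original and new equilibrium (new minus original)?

+15959.48

Solve the original market: 507 - 2p = 3p - 358, hence p = 173 and q = 161.
The shock moves the curves to qd = 605 - 2p and qs = 3p - 307.
Clearing the new market: 605 - 2p = 3p - 307, so p = 182.4 and q = 240.2.
Expenditure moves from 173×161 = 27853 to 182.4×240.2 = 43812.48; change = +15959.48.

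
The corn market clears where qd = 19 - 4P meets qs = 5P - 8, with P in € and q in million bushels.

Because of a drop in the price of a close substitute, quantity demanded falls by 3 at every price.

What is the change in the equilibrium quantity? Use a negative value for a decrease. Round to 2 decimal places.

-1.67

Solve the original market: 19 - 4P = 5P - 8, hence P = 3 and q = 7.
With the change applied: demand qd = 16 - 4P, supply qs = 5P - 8.
New equilibrium: 16 - 4P = 5P - 8 ⇒ 24 = 9P ⇒ P = 8/3 ≈ 2.6667, q = 16/3 ≈ 5.3333.
Δq = 5.3333 − 7 = -1.67.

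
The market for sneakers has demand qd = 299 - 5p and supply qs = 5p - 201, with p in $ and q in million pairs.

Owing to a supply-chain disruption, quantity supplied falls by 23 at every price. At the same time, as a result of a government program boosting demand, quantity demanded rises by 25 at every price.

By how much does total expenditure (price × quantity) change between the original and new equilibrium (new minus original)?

+290

Original equilibrium: 299 - 5p = 5p - 201 gives 500 = 10p, so p = 50 and q = 49.
With the change applied: demand qd = 324 - 5p, supply qs = 5p - 224.
Setting them equal: 324 - 5p = 5p - 224 → 548 = 10p, so p = 54.8 and q = 50.
Expenditure moves from 50×49 = 2450 to 54.8×50 = 2740; change = +290.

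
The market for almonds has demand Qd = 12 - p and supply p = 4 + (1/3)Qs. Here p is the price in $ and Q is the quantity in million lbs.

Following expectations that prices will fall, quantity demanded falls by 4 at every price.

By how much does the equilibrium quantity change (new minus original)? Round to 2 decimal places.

Initially, 12 - p = 3p - 12, so 24 = 4p and p = 6, Q = 6.
The shock moves the curves to Qd = 8 - p and Qs = 3p - 12.
Clearing the new market: 8 - p = 3p - 12, so p = 5 and Q = 3.
ΔQ = 3 − 6 = -3.00.

-3.00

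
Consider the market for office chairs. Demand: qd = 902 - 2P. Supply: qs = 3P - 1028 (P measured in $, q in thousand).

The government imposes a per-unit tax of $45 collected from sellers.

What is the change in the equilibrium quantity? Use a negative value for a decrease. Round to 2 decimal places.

Initially, 902 - 2P = 3P - 1028, so 1930 = 5P and P = 386, q = 130.
Since sellers keep the price net of the tax, the effective supply curve becomes qs = 3P - 1163.
Equate the new curves: 902 - 2P = 3P - 1163, giving 2065 = 5P, P = 413, q = 76.
Δq = 76 − 130 = -54.00.

-54.00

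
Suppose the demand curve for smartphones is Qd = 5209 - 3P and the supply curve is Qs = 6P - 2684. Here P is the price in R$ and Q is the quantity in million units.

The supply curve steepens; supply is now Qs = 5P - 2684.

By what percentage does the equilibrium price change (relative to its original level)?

+12.5

Initially, 5209 - 3P = 6P - 2684, so 7893 = 9P and P = 877, Q = 2578.
The new curves are Qd = 5209 - 3P (demand) and Qs = 5P - 2684 (supply).
New equilibrium: 5209 - 3P = 5P - 2684 ⇒ 7893 = 8P ⇒ P = 986.625, Q = 2249.125.
%ΔP = (986.625 − 877) / 877 × 100 = +12.5%.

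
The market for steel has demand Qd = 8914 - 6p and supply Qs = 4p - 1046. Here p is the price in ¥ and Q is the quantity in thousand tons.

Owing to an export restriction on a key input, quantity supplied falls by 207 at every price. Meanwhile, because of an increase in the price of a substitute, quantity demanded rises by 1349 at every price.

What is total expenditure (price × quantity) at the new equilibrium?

Before the shock: 8914 - 6p = 4p - 1046 ⇒ 9960 = 10p ⇒ p = 996, Q = 2938.
With the change applied: demand Qd = 10263 - 6p, supply Qs = 4p - 1253.
Setting them equal: 10263 - 6p = 4p - 1253 → 11516 = 10p, so p = 1151.6 and Q = 3353.4.
New expenditure = 1151.6 × 3353.4 = 3861775.44.

3861775.44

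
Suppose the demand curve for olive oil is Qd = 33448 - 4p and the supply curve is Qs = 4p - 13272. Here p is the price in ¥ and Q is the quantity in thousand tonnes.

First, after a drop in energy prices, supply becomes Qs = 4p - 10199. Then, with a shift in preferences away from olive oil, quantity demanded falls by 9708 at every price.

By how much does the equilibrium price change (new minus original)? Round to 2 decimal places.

Original equilibrium: 33448 - 4p = 4p - 13272 gives 46720 = 8p, so p = 5840 and Q = 10088.
With the change applied: demand Qd = 23740 - 4p, supply Qs = 4p - 10199.
New equilibrium: 23740 - 4p = 4p - 10199 ⇒ 33939 = 8p ⇒ p = 4242.375, Q = 6770.5.
Δp = 4242.375 − 5840 = -1597.63.

-1597.63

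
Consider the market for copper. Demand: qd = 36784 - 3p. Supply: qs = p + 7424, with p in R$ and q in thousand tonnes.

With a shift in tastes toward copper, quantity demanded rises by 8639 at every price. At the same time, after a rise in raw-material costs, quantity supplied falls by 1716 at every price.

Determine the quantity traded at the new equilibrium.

15636.75

Solve the original market: 36784 - 3p = p + 7424, hence p = 7340 and q = 14764.
The new curves are qd = 45423 - 3p (demand) and qs = p + 5708 (supply).
Equate the new curves: 45423 - 3p = p + 5708, giving 39715 = 4p, p = 9928.75, q = 15636.75.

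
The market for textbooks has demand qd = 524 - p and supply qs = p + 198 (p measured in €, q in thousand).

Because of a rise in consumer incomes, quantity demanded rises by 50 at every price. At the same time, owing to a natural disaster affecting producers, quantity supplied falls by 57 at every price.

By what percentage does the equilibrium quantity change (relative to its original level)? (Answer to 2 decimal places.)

Before the shock: 524 - p = p + 198 ⇒ 326 = 2p ⇒ p = 163, q = 361.
The new curves are qd = 574 - p (demand) and qs = p + 141 (supply).
Setting them equal: 574 - p = p + 141 → 433 = 2p, so p = 216.5 and q = 357.5.
%Δq = (357.5 − 361) / 361 × 100 = -0.97%.

-0.97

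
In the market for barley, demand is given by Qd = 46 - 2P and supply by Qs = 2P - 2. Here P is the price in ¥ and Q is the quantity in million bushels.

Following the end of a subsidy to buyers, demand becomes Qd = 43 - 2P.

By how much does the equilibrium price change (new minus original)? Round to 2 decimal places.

-0.75

Before the shock: 46 - 2P = 2P - 2 ⇒ 48 = 4P ⇒ P = 12, Q = 22.
With the change applied: demand Qd = 43 - 2P, supply Qs = 2P - 2.
Clearing the new market: 43 - 2P = 2P - 2, so P = 11.25 and Q = 20.5.
ΔP = 11.25 − 12 = -0.75.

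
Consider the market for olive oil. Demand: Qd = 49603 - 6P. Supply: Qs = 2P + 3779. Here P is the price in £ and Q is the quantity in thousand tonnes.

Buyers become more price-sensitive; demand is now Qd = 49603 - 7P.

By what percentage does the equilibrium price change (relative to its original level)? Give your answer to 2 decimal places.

-11.11

Before the shock: 49603 - 6P = 2P + 3779 ⇒ 45824 = 8P ⇒ P = 5728, Q = 15235.
With the change applied: demand Qd = 49603 - 7P, supply Qs = 2P + 3779.
Setting them equal: 49603 - 7P = 2P + 3779 → 45824 = 9P, so P = 45824/9 ≈ 5091.5556 and Q = 125659/9 ≈ 13962.1111.
%ΔP = (5091.5556 − 5728) / 5728 × 100 = -11.11%.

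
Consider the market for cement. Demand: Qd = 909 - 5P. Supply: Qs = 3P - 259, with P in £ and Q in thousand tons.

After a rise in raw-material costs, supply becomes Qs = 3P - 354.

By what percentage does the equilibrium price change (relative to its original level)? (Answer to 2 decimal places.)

Original equilibrium: 909 - 5P = 3P - 259 gives 1168 = 8P, so P = 146 and Q = 179.
With the change applied: demand Qd = 909 - 5P, supply Qs = 3P - 354.
New equilibrium: 909 - 5P = 3P - 354 ⇒ 1263 = 8P ⇒ P = 157.875, Q = 119.625.
%ΔP = (157.875 − 146) / 146 × 100 = +8.13%.

+8.13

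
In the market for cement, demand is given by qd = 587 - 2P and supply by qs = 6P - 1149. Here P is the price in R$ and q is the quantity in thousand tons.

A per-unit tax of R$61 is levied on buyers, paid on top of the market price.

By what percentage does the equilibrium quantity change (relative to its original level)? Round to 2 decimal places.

Initially, 587 - 2P = 6P - 1149, so 1736 = 8P and P = 217, q = 153.
Since buyers pay the price plus the tax, the effective demand curve becomes qd = 465 - 2P.
Clearing the new market: 465 - 2P = 6P - 1149, so P = 201.75 and q = 61.5.
%Δq = (61.5 − 153) / 153 × 100 = -59.80%.

-59.80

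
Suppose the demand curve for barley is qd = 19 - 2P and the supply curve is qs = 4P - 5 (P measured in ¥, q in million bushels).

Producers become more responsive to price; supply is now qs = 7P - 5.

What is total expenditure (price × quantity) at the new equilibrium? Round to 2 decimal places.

Solve the original market: 19 - 2P = 4P - 5, hence P = 4 and q = 11.
The shock moves the curves to qd = 19 - 2P and qs = 7P - 5.
Clearing the new market: 19 - 2P = 7P - 5, so P = 8/3 ≈ 2.6667 and q = 41/3 ≈ 13.6667.
New expenditure = 2.6667 × 13.6667 = 36.44.

36.44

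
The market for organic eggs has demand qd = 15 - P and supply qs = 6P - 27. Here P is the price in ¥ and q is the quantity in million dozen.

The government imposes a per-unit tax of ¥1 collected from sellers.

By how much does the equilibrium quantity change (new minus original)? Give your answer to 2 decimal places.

Original equilibrium: 15 - P = 6P - 27 gives 42 = 7P, so P = 6 and q = 9.
Since sellers keep the price net of the tax, the effective supply curve becomes qs = 6P - 33.
Equate the new curves: 15 - P = 6P - 33, giving 48 = 7P, P = 48/7 ≈ 6.8571, q = 57/7 ≈ 8.1429.
Δq = 8.1429 − 9 = -0.86.

-0.86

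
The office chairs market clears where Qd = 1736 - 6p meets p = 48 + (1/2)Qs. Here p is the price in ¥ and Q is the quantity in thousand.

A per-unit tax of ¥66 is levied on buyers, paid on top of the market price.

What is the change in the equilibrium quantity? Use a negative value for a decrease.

-99

Original equilibrium: 1736 - 6p = 2p - 96 gives 1832 = 8p, so p = 229 and Q = 362.
Since buyers pay the price plus the tax, the effective demand curve becomes Qd = 1340 - 6p.
New equilibrium: 1340 - 6p = 2p - 96 ⇒ 1436 = 8p ⇒ p = 179.5, Q = 263.
ΔQ = 263 − 362 = -99.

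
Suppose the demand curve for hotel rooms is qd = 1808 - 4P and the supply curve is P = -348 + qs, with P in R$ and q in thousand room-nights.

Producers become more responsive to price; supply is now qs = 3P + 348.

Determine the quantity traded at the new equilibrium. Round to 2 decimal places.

Before the shock: 1808 - 4P = P + 348 ⇒ 1460 = 5P ⇒ P = 292, q = 640.
With the change applied: demand qd = 1808 - 4P, supply qs = 3P + 348.
Equate the new curves: 1808 - 4P = 3P + 348, giving 1460 = 7P, P = 1460/7 ≈ 208.5714, q = 6816/7 ≈ 973.7143.

973.71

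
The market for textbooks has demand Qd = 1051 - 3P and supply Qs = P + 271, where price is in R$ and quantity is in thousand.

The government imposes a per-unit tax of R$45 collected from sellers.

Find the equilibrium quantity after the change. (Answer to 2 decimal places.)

Solve the original market: 1051 - 3P = P + 271, hence P = 195 and Q = 466.
Since sellers keep the price net of the tax, the effective supply curve becomes Qs = P + 226.
Clearing the new market: 1051 - 3P = P + 226, so P = 206.25 and Q = 432.25.

432.25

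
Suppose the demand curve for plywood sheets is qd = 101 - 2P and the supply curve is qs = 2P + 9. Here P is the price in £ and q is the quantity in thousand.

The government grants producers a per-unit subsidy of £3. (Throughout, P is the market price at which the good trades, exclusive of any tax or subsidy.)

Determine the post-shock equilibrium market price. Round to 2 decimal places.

21.50

Before the shock: 101 - 2P = 2P + 9 ⇒ 92 = 4P ⇒ P = 23, q = 55.
Since sellers receive the price plus the subsidy, the effective supply curve becomes qs = 2P + 15.
Setting them equal: 101 - 2P = 2P + 15 → 86 = 4P, so P = 21.5 and q = 58.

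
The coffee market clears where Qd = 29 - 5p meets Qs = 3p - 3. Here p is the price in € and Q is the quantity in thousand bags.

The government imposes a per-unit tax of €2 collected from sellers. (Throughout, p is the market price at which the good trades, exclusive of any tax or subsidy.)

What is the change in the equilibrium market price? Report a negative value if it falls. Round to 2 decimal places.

Initially, 29 - 5p = 3p - 3, so 32 = 8p and p = 4, Q = 9.
Since sellers keep the price net of the tax, the effective supply curve becomes Qs = 3p - 9.
Equate the new curves: 29 - 5p = 3p - 9, giving 38 = 8p, p = 4.75, Q = 5.25.
Δp = 4.75 − 4 = +0.75.

+0.75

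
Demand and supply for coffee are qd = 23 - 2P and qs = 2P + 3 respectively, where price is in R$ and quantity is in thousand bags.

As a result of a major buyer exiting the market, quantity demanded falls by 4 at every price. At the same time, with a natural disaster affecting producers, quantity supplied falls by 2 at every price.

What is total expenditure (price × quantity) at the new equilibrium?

45

Original equilibrium: 23 - 2P = 2P + 3 gives 20 = 4P, so P = 5 and q = 13.
With the change applied: demand qd = 19 - 2P, supply qs = 2P + 1.
New equilibrium: 19 - 2P = 2P + 1 ⇒ 18 = 4P ⇒ P = 4.5, q = 10.
New expenditure = 4.5 × 10 = 45.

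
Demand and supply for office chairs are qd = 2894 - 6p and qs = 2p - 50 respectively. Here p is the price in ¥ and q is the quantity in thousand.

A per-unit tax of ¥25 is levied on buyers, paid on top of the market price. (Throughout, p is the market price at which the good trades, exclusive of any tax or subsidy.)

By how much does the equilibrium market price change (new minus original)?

-18.75

Original equilibrium: 2894 - 6p = 2p - 50 gives 2944 = 8p, so p = 368 and q = 686.
Since buyers pay the price plus the tax, the effective demand curve becomes qd = 2744 - 6p.
Equate the new curves: 2744 - 6p = 2p - 50, giving 2794 = 8p, p = 349.25, q = 648.5.
Δp = 349.25 − 368 = -18.75.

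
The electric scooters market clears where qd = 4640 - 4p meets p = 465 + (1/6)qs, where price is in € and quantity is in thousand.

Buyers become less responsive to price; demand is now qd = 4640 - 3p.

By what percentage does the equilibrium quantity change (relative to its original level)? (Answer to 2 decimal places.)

+29.70

Solve the original market: 4640 - 4p = 6p - 2790, hence p = 743 and q = 1668.
The new curves are qd = 4640 - 3p (demand) and qs = 6p - 2790 (supply).
Clearing the new market: 4640 - 3p = 6p - 2790, so p = 7430/9 ≈ 825.5556 and q = 6490/3 ≈ 2163.3333.
%Δq = (2163.3333 − 1668) / 1668 × 100 = +29.70%.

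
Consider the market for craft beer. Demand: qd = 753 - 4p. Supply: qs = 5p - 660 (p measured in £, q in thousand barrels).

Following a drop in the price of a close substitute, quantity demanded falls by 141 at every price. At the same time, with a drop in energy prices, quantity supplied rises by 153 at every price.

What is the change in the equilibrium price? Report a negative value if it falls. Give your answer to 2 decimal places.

-32.67

Solve the original market: 753 - 4p = 5p - 660, hence p = 157 and q = 125.
The new curves are qd = 612 - 4p (demand) and qs = 5p - 507 (supply).
Setting them equal: 612 - 4p = 5p - 507 → 1119 = 9p, so p = 373/3 ≈ 124.3333 and q = 344/3 ≈ 114.6667.
Δp = 124.3333 − 157 = -32.67.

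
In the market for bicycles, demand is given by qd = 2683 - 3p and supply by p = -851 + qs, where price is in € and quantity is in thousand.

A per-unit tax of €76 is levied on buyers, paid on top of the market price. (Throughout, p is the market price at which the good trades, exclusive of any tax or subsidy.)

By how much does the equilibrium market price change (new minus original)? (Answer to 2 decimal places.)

Original equilibrium: 2683 - 3p = p + 851 gives 1832 = 4p, so p = 458 and q = 1309.
Since buyers pay the price plus the tax, the effective demand curve becomes qd = 2455 - 3p.
New equilibrium: 2455 - 3p = p + 851 ⇒ 1604 = 4p ⇒ p = 401, q = 1252.
Δp = 401 − 458 = -57.00.

-57.00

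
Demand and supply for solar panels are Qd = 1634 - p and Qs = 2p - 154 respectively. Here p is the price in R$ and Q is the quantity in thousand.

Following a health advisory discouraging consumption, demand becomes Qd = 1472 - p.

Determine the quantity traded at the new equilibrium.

Solve the original market: 1634 - p = 2p - 154, hence p = 596 and Q = 1038.
The new curves are Qd = 1472 - p (demand) and Qs = 2p - 154 (supply).
Setting them equal: 1472 - p = 2p - 154 → 1626 = 3p, so p = 542 and Q = 930.

930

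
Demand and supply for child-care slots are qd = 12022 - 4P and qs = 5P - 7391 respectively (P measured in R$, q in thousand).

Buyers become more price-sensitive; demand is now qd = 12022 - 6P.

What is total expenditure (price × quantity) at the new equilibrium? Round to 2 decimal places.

2529144.89

Before the shock: 12022 - 4P = 5P - 7391 ⇒ 19413 = 9P ⇒ P = 2157, q = 3394.
The new curves are qd = 12022 - 6P (demand) and qs = 5P - 7391 (supply).
Setting them equal: 12022 - 6P = 5P - 7391 → 19413 = 11P, so P = 19413/11 ≈ 1764.8182 and q = 15764/11 ≈ 1433.0909.
New expenditure = 1764.8182 × 1433.0909 = 2529144.89.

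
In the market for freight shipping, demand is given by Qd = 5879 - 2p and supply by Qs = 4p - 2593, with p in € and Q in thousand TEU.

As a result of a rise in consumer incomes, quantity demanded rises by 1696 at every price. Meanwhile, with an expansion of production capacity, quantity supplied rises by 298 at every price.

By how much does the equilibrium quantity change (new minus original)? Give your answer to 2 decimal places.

+1230.00

Solve the original market: 5879 - 2p = 4p - 2593, hence p = 1412 and Q = 3055.
The shock moves the curves to Qd = 7575 - 2p and Qs = 4p - 2295.
Equate the new curves: 7575 - 2p = 4p - 2295, giving 9870 = 6p, p = 1645, Q = 4285.
ΔQ = 4285 − 3055 = +1230.00.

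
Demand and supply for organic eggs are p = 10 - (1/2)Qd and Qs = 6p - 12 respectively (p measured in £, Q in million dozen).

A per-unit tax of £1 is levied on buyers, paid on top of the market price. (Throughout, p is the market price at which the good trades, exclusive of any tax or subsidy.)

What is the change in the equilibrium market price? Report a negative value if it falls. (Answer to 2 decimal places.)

-0.25

Before the shock: 20 - 2p = 6p - 12 ⇒ 32 = 8p ⇒ p = 4, Q = 12.
Since buyers pay the price plus the tax, the effective demand curve becomes Qd = 18 - 2p.
Clearing the new market: 18 - 2p = 6p - 12, so p = 3.75 and Q = 10.5.
Δp = 3.75 − 4 = -0.25.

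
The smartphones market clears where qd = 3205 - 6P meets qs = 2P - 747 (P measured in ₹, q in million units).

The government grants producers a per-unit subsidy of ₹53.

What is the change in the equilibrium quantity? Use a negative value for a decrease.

Before the shock: 3205 - 6P = 2P - 747 ⇒ 3952 = 8P ⇒ P = 494, q = 241.
Since sellers receive the price plus the subsidy, the effective supply curve becomes qs = 2P - 641.
Equate the new curves: 3205 - 6P = 2P - 641, giving 3846 = 8P, P = 480.75, q = 320.5.
Δq = 320.5 − 241 = +79.5.

+79.5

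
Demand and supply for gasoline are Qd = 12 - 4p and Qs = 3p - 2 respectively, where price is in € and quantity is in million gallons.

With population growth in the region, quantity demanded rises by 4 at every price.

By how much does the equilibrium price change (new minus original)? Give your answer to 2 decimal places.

+0.57

Initially, 12 - 4p = 3p - 2, so 14 = 7p and p = 2, Q = 4.
With the change applied: demand Qd = 16 - 4p, supply Qs = 3p - 2.
Equate the new curves: 16 - 4p = 3p - 2, giving 18 = 7p, p = 18/7 ≈ 2.5714, Q = 40/7 ≈ 5.7143.
Δp = 2.5714 − 2 = +0.57.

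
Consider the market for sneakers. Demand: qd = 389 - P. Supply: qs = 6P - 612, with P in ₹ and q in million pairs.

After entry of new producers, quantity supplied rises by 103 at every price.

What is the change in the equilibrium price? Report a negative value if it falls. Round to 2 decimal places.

Before the shock: 389 - P = 6P - 612 ⇒ 1001 = 7P ⇒ P = 143, q = 246.
The new curves are qd = 389 - P (demand) and qs = 6P - 509 (supply).
Setting them equal: 389 - P = 6P - 509 → 898 = 7P, so P = 898/7 ≈ 128.2857 and q = 1825/7 ≈ 260.7143.
ΔP = 128.2857 − 143 = -14.71.

-14.71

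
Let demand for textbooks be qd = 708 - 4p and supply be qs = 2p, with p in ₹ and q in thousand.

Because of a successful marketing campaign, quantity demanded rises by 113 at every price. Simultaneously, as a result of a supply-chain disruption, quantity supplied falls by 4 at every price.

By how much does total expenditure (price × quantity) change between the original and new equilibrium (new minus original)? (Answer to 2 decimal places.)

+9414.50

Solve the original market: 708 - 4p = 2p, hence p = 118 and q = 236.
After the shift, demand is qd = 821 - 4p and supply is qs = 2p - 4.
Clearing the new market: 821 - 4p = 2p - 4, so p = 137.5 and q = 271.
Expenditure moves from 118×236 = 27848 to 137.5×271 = 37262.5; change = +9414.50.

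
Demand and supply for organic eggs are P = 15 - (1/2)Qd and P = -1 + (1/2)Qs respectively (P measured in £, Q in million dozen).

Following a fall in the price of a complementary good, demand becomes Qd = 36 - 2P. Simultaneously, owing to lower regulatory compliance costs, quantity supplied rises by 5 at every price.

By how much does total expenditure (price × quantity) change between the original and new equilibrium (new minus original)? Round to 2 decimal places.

Original equilibrium: 30 - 2P = 2P + 2 gives 28 = 4P, so P = 7 and Q = 16.
After the shift, demand is Qd = 36 - 2P and supply is Qs = 2P + 7.
Clearing the new market: 36 - 2P = 2P + 7, so P = 7.25 and Q = 21.5.
Expenditure moves from 7×16 = 112 to 7.25×21.5 = 155.875; change = +43.88.

+43.88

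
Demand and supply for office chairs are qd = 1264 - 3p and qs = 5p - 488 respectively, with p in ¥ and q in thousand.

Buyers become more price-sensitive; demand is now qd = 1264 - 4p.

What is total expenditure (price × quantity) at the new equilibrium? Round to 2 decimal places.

94478.22

Original equilibrium: 1264 - 3p = 5p - 488 gives 1752 = 8p, so p = 219 and q = 607.
The shock moves the curves to qd = 1264 - 4p and qs = 5p - 488.
Equate the new curves: 1264 - 4p = 5p - 488, giving 1752 = 9p, p = 584/3 ≈ 194.6667, q = 1456/3 ≈ 485.3333.
New expenditure = 194.6667 × 485.3333 = 94478.22.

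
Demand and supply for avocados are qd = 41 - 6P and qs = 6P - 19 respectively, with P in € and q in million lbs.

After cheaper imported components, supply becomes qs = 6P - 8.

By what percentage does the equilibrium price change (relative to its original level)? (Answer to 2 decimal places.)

Original equilibrium: 41 - 6P = 6P - 19 gives 60 = 12P, so P = 5 and q = 11.
The shock moves the curves to qd = 41 - 6P and qs = 6P - 8.
Clearing the new market: 41 - 6P = 6P - 8, so P = 49/12 ≈ 4.0833 and q = 16.5.
%ΔP = (4.0833 − 5) / 5 × 100 = -18.33%.

-18.33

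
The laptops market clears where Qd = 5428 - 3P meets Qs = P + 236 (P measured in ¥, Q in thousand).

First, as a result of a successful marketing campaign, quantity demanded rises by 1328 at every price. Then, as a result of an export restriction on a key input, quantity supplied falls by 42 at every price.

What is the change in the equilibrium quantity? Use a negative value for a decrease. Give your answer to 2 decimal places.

+300.50

Before the shock: 5428 - 3P = P + 236 ⇒ 5192 = 4P ⇒ P = 1298, Q = 1534.
The new curves are Qd = 6756 - 3P (demand) and Qs = P + 194 (supply).
Clearing the new market: 6756 - 3P = P + 194, so P = 1640.5 and Q = 1834.5.
ΔQ = 1834.5 − 1534 = +300.50.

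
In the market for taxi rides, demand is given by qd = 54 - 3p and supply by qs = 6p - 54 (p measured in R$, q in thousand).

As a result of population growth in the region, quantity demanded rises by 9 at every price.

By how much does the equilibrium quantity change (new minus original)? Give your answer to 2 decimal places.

+6.00

Initially, 54 - 3p = 6p - 54, so 108 = 9p and p = 12, q = 18.
After the shift, demand is qd = 63 - 3p and supply is qs = 6p - 54.
Equate the new curves: 63 - 3p = 6p - 54, giving 117 = 9p, p = 13, q = 24.
Δq = 24 − 18 = +6.00.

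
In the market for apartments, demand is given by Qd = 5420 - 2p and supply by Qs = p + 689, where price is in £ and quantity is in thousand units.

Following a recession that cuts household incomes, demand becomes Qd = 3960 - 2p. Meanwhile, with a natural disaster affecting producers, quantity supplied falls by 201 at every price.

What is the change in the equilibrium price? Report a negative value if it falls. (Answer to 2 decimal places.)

-419.67

Initially, 5420 - 2p = p + 689, so 4731 = 3p and p = 1577, Q = 2266.
After the shift, demand is Qd = 3960 - 2p and supply is Qs = p + 488.
Equate the new curves: 3960 - 2p = p + 488, giving 3472 = 3p, p = 3472/3 ≈ 1157.3333, Q = 4936/3 ≈ 1645.3333.
Δp = 1157.3333 − 1577 = -419.67.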